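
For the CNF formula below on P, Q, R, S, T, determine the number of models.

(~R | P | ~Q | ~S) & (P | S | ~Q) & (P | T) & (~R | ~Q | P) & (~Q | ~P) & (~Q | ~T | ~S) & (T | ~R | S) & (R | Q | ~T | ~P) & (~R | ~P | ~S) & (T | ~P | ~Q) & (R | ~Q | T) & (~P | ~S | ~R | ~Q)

There are 2^5 = 32 truth assignments over (P, Q, R, S, T).
Split on Q. With Q = 1, the clauses containing Q are satisfied and ~Q drops from the rest; 0 of the 2^4 = 16 assignments to the other variables satisfy what remains.
With Q = 0, by the same count on the reduced clause set, 7 assignments work.
(One model: P=F, Q=F, R=F, S=F, T=T.)
Total: 0 + 7 = 7.

7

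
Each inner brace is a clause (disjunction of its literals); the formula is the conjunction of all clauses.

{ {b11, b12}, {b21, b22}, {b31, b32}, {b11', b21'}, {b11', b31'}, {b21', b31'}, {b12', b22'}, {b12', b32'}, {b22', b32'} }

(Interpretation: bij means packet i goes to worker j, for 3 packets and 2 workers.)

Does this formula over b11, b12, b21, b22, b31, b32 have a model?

Case b11 = 1:
The clause (b21') is unit, so b21 = 0.
The clause (b22) is unit, so b22 = 1.
The clause (b31') is unit, so b31 = 0.
The clause (b32) is unit, so b32 = 1.
That conflicts with the unit clause (b32').
Undo b11 and try b11 = 0.
The clause (b12) is unit, so b12 = 1.
The clause (b22') is unit, so b22 = 0.
The clause (b21) is unit, so b21 = 1.
The clause (b31') is unit, so b31 = 0.
The clause (b32) is unit, so b32 = 1.
That conflicts with the unit clause (b32').
Neither b11 = 1 nor b11 = 0 works.
No assignment satisfies every clause.

Unsatisfiable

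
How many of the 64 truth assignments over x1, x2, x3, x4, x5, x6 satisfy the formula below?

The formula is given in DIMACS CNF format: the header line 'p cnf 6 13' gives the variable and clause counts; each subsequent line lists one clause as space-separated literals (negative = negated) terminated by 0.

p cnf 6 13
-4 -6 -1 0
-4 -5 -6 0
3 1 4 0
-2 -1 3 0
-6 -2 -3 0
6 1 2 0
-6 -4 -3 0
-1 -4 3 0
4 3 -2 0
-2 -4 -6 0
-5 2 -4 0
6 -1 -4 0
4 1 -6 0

17

There are 2^6 = 64 truth assignments over (x1, x2, x3, x4, x5, x6).
Split on x5. With x5 = True, the clauses containing x5 are satisfied and ¬x5 drops from the rest; 8 of the 2^5 = 32 assignments to the other variables satisfy what remains.
With x5 = False, by the same count on the reduced clause set, 9 assignments work.
Total: 8 + 9 = 17.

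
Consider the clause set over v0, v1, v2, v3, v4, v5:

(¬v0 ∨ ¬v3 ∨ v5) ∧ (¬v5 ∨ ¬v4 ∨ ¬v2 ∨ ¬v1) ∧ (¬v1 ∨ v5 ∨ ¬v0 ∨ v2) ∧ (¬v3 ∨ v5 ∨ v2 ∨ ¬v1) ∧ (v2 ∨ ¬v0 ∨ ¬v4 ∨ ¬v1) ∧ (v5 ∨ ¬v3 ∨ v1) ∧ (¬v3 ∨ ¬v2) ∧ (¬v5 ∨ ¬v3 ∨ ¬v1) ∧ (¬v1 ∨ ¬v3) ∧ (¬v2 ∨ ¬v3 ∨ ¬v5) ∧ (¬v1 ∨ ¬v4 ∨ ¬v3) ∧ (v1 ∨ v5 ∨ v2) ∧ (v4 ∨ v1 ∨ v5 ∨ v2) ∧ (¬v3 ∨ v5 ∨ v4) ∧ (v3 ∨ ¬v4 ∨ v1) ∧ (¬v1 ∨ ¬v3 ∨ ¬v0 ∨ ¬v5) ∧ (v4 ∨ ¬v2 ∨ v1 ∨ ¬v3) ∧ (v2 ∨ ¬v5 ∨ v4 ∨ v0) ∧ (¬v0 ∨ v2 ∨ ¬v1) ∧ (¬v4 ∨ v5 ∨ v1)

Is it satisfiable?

Suppose v3 = False.
Suppose v4 = True.
(v1) alone gives v1 = True.
Suppose v5 = True.
(¬v2) alone gives v2 = False.
(¬v0) alone gives v0 = False.
Every clause now holds.
A satisfying assignment: v0: False; v1: True; v2: False; v3: False; v4: True; v5: True.

Satisfiable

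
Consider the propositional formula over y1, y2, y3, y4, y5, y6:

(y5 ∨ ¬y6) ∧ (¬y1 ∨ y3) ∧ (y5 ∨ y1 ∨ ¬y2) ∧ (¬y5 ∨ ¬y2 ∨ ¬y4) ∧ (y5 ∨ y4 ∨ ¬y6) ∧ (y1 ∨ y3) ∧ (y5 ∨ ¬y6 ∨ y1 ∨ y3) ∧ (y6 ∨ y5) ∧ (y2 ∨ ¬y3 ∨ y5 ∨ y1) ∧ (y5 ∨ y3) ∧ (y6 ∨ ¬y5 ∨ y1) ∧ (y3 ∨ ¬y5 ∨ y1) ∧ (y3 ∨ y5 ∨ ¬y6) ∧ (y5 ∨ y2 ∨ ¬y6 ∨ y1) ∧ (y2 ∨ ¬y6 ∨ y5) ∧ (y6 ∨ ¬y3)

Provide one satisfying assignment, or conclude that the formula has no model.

y1: False,  y2: False,  y3: True,  y4: True,  y5: True,  y6: True

Branch on y5: set y5 = True.
Branch on y1: set y1 = False.
(y3) alone gives y3 = True.
(y6) alone gives y6 = True.
Branch on y2: set y2 = False.
No clause remains; y4 is free.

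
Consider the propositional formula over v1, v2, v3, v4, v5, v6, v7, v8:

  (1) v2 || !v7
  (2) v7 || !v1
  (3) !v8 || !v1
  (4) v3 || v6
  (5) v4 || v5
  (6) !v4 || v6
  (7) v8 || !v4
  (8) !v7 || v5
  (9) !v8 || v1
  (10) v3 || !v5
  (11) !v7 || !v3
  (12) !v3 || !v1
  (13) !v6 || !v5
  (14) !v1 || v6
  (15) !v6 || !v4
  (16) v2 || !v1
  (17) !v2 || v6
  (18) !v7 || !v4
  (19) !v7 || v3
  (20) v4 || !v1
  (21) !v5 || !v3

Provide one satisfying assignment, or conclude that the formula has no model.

UNSATISFIABLE

Suppose v2 = true.
Unit clause (v6) forces v6 = true.
Unit clause (!v5) forces v5 = false.
Unit clause (v4) forces v4 = true.
That conflicts with the unit clause (!v4).
Backtrack on v2: now try v2 = false.
Unit clause (!v7) forces v7 = false.
Unit clause (!v1) forces v1 = false.
Unit clause (!v8) forces v8 = false.
Unit clause (!v4) forces v4 = false.
Unit clause (v5) forces v5 = true.
Unit clause (v3) forces v3 = true.
That conflicts with the unit clause (!v3).
Both values of v2 lead to a conflict.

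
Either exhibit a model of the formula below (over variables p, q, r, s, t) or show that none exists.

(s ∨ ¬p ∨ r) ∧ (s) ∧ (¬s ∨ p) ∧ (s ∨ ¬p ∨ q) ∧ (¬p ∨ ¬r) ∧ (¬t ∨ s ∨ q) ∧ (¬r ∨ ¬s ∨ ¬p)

Unit clause (s) forces s = True.
Unit clause (p) forces p = True.
Unit clause (¬r) forces r = False.
Every clause is now satisfied; q, t are unconstrained.

p=True, q=True, r=False, s=True, t=False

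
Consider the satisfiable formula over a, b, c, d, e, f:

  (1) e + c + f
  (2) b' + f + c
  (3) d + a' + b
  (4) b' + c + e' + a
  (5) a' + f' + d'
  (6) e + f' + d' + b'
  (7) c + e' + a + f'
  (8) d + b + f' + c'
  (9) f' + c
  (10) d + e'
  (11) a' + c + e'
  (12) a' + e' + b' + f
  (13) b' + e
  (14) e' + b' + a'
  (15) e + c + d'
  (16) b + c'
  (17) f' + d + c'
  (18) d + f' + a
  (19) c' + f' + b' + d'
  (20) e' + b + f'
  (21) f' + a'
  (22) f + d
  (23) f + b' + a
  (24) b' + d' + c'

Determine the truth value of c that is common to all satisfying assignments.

Suppose c = 1.
(b) alone gives b = 1.
(e) alone gives e = 1.
(d) alone gives d = 1.
Now (d') is unsatisfied and unit — conflict.
So every satisfying assignment has c = False.

False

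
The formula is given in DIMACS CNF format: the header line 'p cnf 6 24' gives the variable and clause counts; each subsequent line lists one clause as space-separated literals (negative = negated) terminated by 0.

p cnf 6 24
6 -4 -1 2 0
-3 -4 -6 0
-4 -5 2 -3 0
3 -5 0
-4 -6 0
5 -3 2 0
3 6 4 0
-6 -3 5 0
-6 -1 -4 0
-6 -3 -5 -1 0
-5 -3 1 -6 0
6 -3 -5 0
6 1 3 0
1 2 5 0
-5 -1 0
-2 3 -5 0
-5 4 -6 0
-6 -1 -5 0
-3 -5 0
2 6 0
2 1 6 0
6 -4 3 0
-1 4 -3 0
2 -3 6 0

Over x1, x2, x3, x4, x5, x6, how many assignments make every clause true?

There are 2^6 = 64 truth assignments over (x1, x2, x3, x4, x5, x6).
Split on x5. With x5 = True, the clauses containing x5 are satisfied and ¬x5 drops from the rest; 0 of the 2^5 = 32 assignments to the other variables satisfy what remains.
With x5 = False, by the same count on the reduced clause set, 6 assignments work.
Total: 0 + 6 = 6.

6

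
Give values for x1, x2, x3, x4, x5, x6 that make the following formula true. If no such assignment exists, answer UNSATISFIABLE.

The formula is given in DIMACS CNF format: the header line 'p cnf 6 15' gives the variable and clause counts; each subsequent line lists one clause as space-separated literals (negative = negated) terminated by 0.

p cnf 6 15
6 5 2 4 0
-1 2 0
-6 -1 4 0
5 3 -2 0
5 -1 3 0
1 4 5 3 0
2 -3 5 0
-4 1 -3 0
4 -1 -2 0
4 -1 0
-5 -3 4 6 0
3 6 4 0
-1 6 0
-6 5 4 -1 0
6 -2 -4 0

x1 ↦ False, x2 ↦ False, x3 ↦ False, x4 ↦ False, x5 ↦ True, x6 ↦ True

Try x1 = False.
Try x4 = False.
Try x5 = True.
Try x3 = False.
(x6) alone gives x6 = True.
Every clause is now satisfied; x2 is unconstrained.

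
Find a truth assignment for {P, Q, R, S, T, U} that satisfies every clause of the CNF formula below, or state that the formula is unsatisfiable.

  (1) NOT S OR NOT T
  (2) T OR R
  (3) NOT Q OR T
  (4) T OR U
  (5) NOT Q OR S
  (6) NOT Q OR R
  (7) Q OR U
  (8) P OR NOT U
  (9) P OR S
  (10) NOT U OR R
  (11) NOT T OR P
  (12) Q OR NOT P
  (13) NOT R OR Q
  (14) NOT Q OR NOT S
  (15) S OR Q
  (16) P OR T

UNSATISFIABLE

Branch on S: set S = false.
Unit clause (NOT Q) forces Q = false.
That conflicts with the unit clause (Q).
So S must be the other value — set S = true.
Unit clause (NOT T) forces T = false.
Unit clause (R) forces R = true.
Unit clause (NOT Q) forces Q = false.
That conflicts with the unit clause (Q).
Neither S = true nor S = false works.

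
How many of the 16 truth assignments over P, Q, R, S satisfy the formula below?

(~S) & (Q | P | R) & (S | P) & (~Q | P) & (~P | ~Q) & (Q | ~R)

1

There are 2^4 = 16 truth assignments over (P, Q, R, S).
Check each against the 6 clauses (columns in the order P, Q, R, S):
  F F F F  ✗ fails (Q | P | R)
  F F F T  ✗ fails (~S)
  F F T F  ✗ fails (S | P)
  F F T T  ✗ fails (~S)
  F T F F  ✗ fails (S | P)
  F T F T  ✗ fails (~S)
  F T T F  ✗ fails (S | P)
  F T T T  ✗ fails (~S)
  T F F F  ✓ satisfies all
  T F F T  ✗ fails (~S)
  T F T F  ✗ fails (Q | ~R)
  T F T T  ✗ fails (~S)
  T T F F  ✗ fails (~P | ~Q)
  T T F T  ✗ fails (~S)
  T T T F  ✗ fails (~P | ~Q)
  T T T T  ✗ fails (~S)
1 of the 16 rows is a model.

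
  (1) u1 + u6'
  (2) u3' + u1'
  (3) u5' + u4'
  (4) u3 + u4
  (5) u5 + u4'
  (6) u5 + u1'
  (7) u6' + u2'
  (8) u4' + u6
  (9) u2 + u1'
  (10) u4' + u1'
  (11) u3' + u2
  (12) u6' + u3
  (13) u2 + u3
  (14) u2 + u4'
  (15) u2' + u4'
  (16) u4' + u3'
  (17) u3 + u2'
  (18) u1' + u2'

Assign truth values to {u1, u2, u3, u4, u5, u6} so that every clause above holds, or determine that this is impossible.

u1: 0, u2: 1, u3: 1, u4: 0, u5: 0, u6: 0

Try u1 = 0.
Unit clause (u6') forces u6 = 0.
Unit clause (u4') forces u4 = 0.
Unit clause (u3) forces u3 = 1.
Unit clause (u2) forces u2 = 1.
All clauses hold; u5 can take either value.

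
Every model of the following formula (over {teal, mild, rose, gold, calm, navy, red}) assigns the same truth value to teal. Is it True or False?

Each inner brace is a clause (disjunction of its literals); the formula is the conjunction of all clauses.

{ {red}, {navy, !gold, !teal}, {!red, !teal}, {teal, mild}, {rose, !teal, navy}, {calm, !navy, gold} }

False

Suppose teal = true.
The clause (red) is unit, so red = true.
Now (!red) is unsatisfied and unit — conflict.
So every satisfying assignment has teal = False.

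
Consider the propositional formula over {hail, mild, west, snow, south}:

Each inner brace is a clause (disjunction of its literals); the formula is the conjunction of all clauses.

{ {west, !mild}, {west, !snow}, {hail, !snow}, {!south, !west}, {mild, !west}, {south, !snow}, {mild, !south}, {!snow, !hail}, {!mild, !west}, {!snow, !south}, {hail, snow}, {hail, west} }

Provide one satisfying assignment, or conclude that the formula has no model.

Branch on west: set west = false.
The clause (!mild) is unit, so mild = false.
The clause (!snow) is unit, so snow = false.
The clause (!south) is unit, so south = false.
The clause (hail) is unit, so hail = true.
Every clause now holds.

hail=true, mild=false, west=false, snow=false, south=false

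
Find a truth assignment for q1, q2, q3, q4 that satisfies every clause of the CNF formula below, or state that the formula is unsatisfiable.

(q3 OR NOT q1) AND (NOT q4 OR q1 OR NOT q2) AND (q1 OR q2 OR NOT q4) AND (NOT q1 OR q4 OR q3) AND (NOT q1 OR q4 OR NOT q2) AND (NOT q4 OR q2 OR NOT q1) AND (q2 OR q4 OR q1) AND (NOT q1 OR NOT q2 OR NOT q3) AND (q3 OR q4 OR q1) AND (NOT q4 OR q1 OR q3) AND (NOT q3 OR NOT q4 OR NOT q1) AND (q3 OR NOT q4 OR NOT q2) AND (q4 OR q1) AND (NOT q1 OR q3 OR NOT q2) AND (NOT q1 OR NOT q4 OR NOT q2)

q1: true,  q2: false,  q3: true,  q4: false

Suppose q3 = true.
Suppose q1 = true.
From the singleton clause (NOT q2), q2 = false.
From the singleton clause (NOT q4), q4 = false.
Every clause now holds.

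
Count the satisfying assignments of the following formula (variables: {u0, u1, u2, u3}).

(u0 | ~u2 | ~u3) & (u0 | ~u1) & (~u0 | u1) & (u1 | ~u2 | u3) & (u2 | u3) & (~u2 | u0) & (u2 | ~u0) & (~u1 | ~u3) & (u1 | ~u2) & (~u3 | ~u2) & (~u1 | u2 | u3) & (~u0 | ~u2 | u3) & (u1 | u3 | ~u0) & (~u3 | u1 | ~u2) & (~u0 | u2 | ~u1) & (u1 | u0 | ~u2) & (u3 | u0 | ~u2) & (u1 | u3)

1

There are 2^4 = 16 truth assignments over (u0, u1, u2, u3).
Split on u0. With u0 = 1, the clauses containing u0 are satisfied and ~u0 drops from the rest; 0 of the 2^3 = 8 assignments to the other variables satisfy what remains.
With u0 = 0, by the same count on the reduced clause set, 1 assignment works.
Total: 0 + 1 = 1.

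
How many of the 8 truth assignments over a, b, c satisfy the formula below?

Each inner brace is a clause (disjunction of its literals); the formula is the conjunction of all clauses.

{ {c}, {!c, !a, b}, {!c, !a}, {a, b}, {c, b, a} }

There are 2^3 = 8 truth assignments over (a, b, c).
Split on b. With b = true, the clauses containing b are satisfied and !b drops from the rest; 1 of the 2^2 = 4 assignments to the other variables satisfy what remains.
With b = false, by the same count on the reduced clause set, 0 assignments work.
Total: 1 + 0 = 1.

1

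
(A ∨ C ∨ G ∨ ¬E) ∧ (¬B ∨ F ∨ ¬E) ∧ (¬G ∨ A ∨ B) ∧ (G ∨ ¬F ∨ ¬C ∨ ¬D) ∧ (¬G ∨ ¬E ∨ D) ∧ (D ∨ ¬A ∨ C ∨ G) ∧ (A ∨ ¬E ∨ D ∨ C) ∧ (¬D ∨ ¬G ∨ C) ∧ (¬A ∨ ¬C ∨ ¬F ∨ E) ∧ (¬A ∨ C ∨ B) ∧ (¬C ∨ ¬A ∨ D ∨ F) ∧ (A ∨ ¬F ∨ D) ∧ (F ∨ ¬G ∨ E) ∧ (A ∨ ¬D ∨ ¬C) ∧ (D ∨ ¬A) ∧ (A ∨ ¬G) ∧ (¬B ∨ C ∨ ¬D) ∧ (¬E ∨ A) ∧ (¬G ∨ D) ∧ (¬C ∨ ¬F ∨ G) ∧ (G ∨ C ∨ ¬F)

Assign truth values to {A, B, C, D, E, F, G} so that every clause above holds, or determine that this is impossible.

Suppose D = False.
(¬A) alone gives A = False.
(¬F) alone gives F = False.
(¬G) alone gives G = False.
(¬E) alone gives E = False.
All clauses hold; B, C can take either value.

A: False; B: True; C: True; D: False; E: False; F: False; G: False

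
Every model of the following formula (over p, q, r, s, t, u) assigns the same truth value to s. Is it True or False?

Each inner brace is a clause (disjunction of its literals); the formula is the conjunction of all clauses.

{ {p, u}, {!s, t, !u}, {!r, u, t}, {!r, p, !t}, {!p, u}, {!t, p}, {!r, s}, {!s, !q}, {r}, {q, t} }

Suppose s = false.
From the singleton clause (!r), r = false.
But (r) is also a unit clause — contradiction.
So every satisfying assignment has s = True.

True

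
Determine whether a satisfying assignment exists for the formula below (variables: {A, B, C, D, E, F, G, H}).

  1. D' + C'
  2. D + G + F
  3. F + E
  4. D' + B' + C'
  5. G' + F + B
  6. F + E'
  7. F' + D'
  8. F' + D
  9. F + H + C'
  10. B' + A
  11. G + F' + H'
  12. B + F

Try D = 0.
Unit clause (F') forces F = 0.
Unit clause (G) forces G = 1.
Unit clause (E) forces E = 1.
That conflicts with the unit clause (E').
So D must be the other value — set D = 1.
Unit clause (C') forces C = 0.
Unit clause (F') forces F = 0.
Unit clause (E) forces E = 1.
That conflicts with the unit clause (E').
Both values of D lead to a conflict.
No assignment satisfies every clause.

No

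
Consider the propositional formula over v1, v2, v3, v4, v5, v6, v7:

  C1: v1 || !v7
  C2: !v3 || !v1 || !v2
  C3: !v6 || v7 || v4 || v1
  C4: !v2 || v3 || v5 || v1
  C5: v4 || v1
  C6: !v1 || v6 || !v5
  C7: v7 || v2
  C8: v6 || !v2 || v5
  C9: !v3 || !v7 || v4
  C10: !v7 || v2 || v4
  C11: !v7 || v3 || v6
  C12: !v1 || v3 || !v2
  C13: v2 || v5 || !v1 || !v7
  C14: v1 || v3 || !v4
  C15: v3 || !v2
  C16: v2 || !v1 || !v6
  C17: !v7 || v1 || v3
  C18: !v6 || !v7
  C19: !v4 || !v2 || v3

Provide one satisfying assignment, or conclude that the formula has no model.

Branch on v1: set v1 = false.
Unit clause (!v7) forces v7 = false.
Unit clause (v4) forces v4 = true.
Unit clause (v2) forces v2 = true.
Unit clause (v3) forces v3 = true.
Branch on v6: set v6 = false.
Unit clause (v5) forces v5 = true.
This assignment satisfies each clause.

v1 ↦ false,  v2 ↦ true,  v3 ↦ true,  v4 ↦ true,  v5 ↦ true,  v6 ↦ false,  v7 ↦ false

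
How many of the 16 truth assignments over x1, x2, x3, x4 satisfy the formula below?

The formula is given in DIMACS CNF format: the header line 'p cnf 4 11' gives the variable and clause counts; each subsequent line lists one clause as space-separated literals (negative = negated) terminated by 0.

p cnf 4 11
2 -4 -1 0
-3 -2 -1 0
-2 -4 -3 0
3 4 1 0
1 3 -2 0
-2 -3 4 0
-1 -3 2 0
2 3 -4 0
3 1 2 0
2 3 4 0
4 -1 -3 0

There are 2^4 = 16 truth assignments over (x1, x2, x3, x4).
Check each against the 11 clauses (columns in the order x1, x2, x3, x4):
  F F F F  ✗ fails (x3 ∨ x4 ∨ x1)
  F F F T  ✗ fails (x2 ∨ x3 ∨ ¬x4)
  F F T F  ✓ satisfies all
  F F T T  ✓ satisfies all
  F T F F  ✗ fails (x3 ∨ x4 ∨ x1)
  F T F T  ✗ fails (x1 ∨ x3 ∨ ¬x2)
  F T T F  ✗ fails (¬x2 ∨ ¬x3 ∨ x4)
  F T T T  ✗ fails (¬x2 ∨ ¬x4 ∨ ¬x3)
  T F F F  ✗ fails (x2 ∨ x3 ∨ x4)
  T F F T  ✗ fails (x2 ∨ ¬x4 ∨ ¬x1)
  T F T F  ✗ fails (¬x1 ∨ ¬x3 ∨ x2)
  T F T T  ✗ fails (x2 ∨ ¬x4 ∨ ¬x1)
  T T F F  ✓ satisfies all
  T T F T  ✓ satisfies all
  T T T F  ✗ fails (¬x3 ∨ ¬x2 ∨ ¬x1)
  T T T T  ✗ fails (¬x3 ∨ ¬x2 ∨ ¬x1)
4 of the 16 rows are models.

4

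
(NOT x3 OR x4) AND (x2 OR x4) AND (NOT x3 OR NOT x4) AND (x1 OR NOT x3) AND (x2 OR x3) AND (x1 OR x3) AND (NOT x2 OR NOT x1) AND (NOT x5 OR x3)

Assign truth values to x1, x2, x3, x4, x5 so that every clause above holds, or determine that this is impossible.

Case x3 = false:
The clause (x2) is unit, so x2 = true.
The clause (x1) is unit, so x1 = true.
Now (NOT x1) is unsatisfied and unit — conflict.
Undo x3 and try x3 = true.
The clause (x4) is unit, so x4 = true.
Now (NOT x4) is unsatisfied and unit — conflict.
Either choice for x3 ends in contradiction.

UNSATISFIABLE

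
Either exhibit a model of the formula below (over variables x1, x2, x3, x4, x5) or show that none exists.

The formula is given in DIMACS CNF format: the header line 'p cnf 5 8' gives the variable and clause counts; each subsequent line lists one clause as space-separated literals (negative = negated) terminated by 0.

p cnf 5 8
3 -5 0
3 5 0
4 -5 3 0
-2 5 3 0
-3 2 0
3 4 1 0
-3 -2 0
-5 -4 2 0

UNSATISFIABLE

Case x3 = True:
From the singleton clause (x2), x2 = True.
Now (¬x2) is unsatisfied and unit — conflict.
Undo x3 and try x3 = False.
From the singleton clause (¬x5), x5 = False.
Now (x5) is unsatisfied and unit — conflict.
Neither x3 = True nor x3 = False works.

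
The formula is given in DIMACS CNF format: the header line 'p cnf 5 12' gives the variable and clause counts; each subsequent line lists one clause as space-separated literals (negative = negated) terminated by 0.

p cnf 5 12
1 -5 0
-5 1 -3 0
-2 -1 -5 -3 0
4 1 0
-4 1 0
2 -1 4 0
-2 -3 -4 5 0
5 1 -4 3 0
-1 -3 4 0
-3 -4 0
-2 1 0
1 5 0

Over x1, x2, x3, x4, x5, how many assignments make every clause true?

6

There are 2^5 = 32 truth assignments over (x1, x2, x3, x4, x5).
Split on x5. With x5 = True, the clauses containing x5 are satisfied and ¬x5 drops from the rest; 3 of the 2^4 = 16 assignments to the other variables satisfy what remains.
With x5 = False, by the same count on the reduced clause set, 3 assignments work.
Total: 3 + 3 = 6.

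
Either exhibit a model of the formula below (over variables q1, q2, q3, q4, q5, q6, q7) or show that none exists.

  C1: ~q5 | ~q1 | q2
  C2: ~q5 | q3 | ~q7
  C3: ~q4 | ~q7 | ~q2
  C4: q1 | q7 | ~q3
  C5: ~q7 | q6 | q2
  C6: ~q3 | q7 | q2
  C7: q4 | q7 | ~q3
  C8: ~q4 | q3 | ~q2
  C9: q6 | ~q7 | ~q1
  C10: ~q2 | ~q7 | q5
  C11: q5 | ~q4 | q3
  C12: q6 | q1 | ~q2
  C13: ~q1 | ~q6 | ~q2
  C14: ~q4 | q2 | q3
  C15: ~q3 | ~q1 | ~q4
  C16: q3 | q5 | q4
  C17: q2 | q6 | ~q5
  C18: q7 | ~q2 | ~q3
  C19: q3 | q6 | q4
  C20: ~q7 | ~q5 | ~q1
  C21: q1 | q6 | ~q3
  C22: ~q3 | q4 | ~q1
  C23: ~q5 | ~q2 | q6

q1 ↦ 0,  q2 ↦ 0,  q3 ↦ 1,  q4 ↦ 1,  q5 ↦ 0,  q6 ↦ 1,  q7 ↦ 1

Try q5 = 0.
Try q2 = 0.
Try q7 = 1.
Unit clause (q6) forces q6 = 1.
Try q4 = 1.
Unit clause (q3) forces q3 = 1.
Unit clause (~q1) forces q1 = 0.
This assignment satisfies each clause.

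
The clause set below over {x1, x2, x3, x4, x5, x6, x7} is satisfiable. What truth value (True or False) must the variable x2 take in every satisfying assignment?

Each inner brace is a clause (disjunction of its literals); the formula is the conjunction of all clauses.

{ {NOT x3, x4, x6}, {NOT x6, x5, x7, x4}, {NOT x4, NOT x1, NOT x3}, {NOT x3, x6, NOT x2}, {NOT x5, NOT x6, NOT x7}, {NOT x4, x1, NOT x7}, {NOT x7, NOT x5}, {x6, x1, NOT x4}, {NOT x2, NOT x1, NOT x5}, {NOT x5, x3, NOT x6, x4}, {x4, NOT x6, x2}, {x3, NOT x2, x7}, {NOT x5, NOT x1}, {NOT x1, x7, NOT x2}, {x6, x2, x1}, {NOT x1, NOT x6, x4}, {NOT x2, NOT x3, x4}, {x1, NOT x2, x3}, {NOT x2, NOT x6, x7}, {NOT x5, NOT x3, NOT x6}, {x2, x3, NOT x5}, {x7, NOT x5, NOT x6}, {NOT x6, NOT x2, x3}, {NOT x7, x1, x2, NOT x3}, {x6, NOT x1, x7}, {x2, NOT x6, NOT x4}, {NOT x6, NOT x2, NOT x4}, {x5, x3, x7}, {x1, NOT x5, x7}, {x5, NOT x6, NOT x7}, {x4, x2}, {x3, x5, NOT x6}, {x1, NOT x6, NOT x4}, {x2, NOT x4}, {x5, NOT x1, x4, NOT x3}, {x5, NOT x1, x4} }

True

Suppose x2 = false.
(x4) alone gives x4 = true.
But (NOT x4) is also a unit clause — contradiction.
So every satisfying assignment has x2 = True.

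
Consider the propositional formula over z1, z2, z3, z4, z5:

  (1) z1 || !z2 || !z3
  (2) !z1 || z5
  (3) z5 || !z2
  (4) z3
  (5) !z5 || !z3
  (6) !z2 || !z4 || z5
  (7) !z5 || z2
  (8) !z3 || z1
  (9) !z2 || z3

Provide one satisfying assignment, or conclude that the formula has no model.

(z3) alone gives z3 = true.
(!z5) alone gives z5 = false.
(!z1) alone gives z1 = false.
Now (z1) is unsatisfied and unit — conflict.

UNSATISFIABLE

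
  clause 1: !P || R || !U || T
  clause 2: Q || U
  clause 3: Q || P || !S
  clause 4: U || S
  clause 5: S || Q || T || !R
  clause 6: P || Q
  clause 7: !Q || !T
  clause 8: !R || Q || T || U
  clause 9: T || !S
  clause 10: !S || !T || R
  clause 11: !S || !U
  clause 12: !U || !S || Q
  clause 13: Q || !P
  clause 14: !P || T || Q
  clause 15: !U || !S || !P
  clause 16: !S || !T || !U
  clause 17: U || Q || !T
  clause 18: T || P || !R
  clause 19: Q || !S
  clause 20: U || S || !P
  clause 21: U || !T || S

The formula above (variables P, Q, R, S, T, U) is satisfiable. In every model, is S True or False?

Suppose S = true.
(T) alone gives T = true.
(!Q) alone gives Q = false.
That conflicts with the unit clause (Q).
So every satisfying assignment has S = False.

False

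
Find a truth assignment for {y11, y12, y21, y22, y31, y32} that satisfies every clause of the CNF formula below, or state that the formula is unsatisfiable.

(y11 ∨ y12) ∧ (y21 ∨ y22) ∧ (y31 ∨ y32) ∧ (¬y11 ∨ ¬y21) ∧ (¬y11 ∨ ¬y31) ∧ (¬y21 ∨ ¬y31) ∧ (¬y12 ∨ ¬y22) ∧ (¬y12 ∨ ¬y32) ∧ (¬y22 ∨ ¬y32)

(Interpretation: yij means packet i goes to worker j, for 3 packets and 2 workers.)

Try y11 = True.
(¬y21) alone gives y21 = False.
(y22) alone gives y22 = True.
(¬y31) alone gives y31 = False.
(y32) alone gives y32 = True.
That conflicts with the unit clause (¬y32).
Backtrack on y11: now try y11 = False.
(y12) alone gives y12 = True.
(¬y22) alone gives y22 = False.
(y21) alone gives y21 = True.
(¬y31) alone gives y31 = False.
(y32) alone gives y32 = True.
That conflicts with the unit clause (¬y32).
Both values of y11 lead to a conflict.

UNSATISFIABLE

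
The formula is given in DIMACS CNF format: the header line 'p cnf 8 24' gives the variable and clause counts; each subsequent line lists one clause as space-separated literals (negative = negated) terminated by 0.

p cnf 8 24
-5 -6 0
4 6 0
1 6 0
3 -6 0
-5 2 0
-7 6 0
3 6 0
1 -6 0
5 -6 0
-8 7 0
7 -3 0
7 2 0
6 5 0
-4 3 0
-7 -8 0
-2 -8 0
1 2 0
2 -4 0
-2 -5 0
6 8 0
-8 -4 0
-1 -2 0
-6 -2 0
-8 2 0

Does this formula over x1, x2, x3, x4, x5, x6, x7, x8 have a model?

No

Case x5 = False:
Unit clause (¬x6) forces x6 = False.
But (x6) is also a unit clause — contradiction.
Undo x5 and try x5 = True.
Unit clause (¬x6) forces x6 = False.
Unit clause (x4) forces x4 = True.
Unit clause (x1) forces x1 = True.
Unit clause (x2) forces x2 = True.
But (¬x2) is also a unit clause — contradiction.
Both values of x5 lead to a conflict.
No assignment satisfies every clause.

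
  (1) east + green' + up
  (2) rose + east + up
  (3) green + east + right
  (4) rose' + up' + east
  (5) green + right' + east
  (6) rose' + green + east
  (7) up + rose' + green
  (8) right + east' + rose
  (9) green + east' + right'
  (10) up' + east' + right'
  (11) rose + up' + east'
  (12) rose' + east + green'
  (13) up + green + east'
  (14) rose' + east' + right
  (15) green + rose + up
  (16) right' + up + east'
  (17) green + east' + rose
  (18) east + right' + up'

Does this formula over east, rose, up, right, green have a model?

Try east = 0.
Try green = 1.
(up) alone gives up = 1.
(rose') alone gives rose = 0.
(right') alone gives right = 0.
All clauses are satisfied.
A satisfying assignment: east ↦ 0, rose ↦ 0, up ↦ 1, right ↦ 0, green ↦ 1.

Yes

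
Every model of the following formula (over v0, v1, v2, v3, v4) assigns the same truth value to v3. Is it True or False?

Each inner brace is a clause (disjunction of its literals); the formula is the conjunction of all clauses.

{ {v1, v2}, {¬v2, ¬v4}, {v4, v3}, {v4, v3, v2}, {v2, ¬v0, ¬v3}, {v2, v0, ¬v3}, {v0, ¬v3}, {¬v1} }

True

Suppose v3 = False.
The clause (v4) is unit, so v4 = True.
The clause (¬v2) is unit, so v2 = False.
The clause (v1) is unit, so v1 = True.
Now (¬v1) is unsatisfied and unit — conflict.
So every satisfying assignment has v3 = True.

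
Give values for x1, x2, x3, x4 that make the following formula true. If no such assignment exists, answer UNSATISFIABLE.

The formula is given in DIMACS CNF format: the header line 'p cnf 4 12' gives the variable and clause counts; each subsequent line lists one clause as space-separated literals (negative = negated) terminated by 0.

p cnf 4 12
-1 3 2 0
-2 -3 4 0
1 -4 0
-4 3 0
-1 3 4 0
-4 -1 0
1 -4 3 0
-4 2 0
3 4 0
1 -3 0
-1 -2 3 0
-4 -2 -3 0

Suppose x1 = True.
The clause (¬x4) is unit, so x4 = False.
The clause (x3) is unit, so x3 = True.
The clause (¬x2) is unit, so x2 = False.
This assignment satisfies each clause.

x1: True; x2: False; x3: True; x4: False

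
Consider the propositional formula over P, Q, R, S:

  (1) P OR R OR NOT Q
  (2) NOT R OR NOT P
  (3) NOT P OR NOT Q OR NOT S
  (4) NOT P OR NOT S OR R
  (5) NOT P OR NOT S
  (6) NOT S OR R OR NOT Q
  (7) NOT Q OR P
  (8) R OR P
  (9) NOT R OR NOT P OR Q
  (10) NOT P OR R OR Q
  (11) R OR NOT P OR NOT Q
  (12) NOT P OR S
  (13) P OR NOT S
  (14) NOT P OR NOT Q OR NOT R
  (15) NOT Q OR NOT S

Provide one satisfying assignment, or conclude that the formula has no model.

Branch on R: set R = true.
Unit clause (NOT P) forces P = false.
Unit clause (NOT Q) forces Q = false.
Unit clause (NOT S) forces S = false.
This assignment satisfies each clause.

P ↦ false, Q ↦ false, R ↦ true, S ↦ false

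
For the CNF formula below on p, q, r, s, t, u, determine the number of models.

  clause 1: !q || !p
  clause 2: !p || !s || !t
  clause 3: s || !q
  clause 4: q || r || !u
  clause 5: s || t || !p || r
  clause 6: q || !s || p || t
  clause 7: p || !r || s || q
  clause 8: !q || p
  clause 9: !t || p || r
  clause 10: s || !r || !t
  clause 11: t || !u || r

9

There are 2^6 = 64 truth assignments over (p, q, r, s, t, u).
Split on r. With r = true, the clauses containing r are satisfied and !r drops from the rest; 6 of the 2^5 = 32 assignments to the other variables satisfy what remains.
With r = false, by the same count on the reduced clause set, 3 assignments work.
Total: 6 + 3 = 9.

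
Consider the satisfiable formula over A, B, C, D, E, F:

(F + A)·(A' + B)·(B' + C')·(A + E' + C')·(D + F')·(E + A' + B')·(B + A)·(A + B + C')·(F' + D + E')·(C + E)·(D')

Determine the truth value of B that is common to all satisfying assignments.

True

Suppose B = 0.
From the singleton clause (A'), A = 0.
But (A) is also a unit clause — contradiction.
So every satisfying assignment has B = True.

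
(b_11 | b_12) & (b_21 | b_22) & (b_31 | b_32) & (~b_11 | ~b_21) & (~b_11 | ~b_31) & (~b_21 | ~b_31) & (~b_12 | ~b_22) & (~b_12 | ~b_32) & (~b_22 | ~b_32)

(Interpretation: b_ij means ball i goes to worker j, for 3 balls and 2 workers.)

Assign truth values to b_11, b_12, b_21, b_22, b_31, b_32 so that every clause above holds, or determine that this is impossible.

Suppose b_11 = 1.
From the singleton clause (~b_21), b_21 = 0.
From the singleton clause (b_22), b_22 = 1.
From the singleton clause (~b_31), b_31 = 0.
From the singleton clause (b_32), b_32 = 1.
That conflicts with the unit clause (~b_32).
That branch fails; take b_11 = 0 instead.
From the singleton clause (b_12), b_12 = 1.
From the singleton clause (~b_22), b_22 = 0.
From the singleton clause (b_21), b_21 = 1.
From the singleton clause (~b_31), b_31 = 0.
From the singleton clause (b_32), b_32 = 1.
That conflicts with the unit clause (~b_32).
Either choice for b_11 ends in contradiction.

UNSATISFIABLE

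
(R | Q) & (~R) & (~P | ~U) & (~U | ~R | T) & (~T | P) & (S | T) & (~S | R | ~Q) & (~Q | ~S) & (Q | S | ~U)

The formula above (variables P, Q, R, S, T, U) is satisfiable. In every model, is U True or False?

False

Suppose U = 1.
(~R) alone gives R = 0.
(Q) alone gives Q = 1.
(~P) alone gives P = 0.
(~T) alone gives T = 0.
(S) alone gives S = 1.
Now (~S) is unsatisfied and unit — conflict.
So every satisfying assignment has U = False.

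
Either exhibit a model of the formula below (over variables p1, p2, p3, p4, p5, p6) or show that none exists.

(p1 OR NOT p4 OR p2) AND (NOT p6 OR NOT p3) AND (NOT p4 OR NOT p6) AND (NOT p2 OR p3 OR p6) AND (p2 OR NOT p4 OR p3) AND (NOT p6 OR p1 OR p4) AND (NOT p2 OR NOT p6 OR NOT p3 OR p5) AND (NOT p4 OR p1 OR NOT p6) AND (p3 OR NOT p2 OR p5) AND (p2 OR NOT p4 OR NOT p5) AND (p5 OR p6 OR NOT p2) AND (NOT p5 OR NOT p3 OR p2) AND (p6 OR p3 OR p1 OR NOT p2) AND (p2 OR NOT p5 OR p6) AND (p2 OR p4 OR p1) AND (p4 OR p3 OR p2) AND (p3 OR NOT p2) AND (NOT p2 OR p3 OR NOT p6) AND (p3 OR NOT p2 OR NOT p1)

Case p6 = false:
Case p2 = false:
The clause (NOT p5) is unit, so p5 = false.
Case p1 = true:
Case p4 = true:
The clause (p3) is unit, so p3 = true.
Every clause now holds.

p1=true, p2=false, p3=true, p4=true, p5=false, p6=false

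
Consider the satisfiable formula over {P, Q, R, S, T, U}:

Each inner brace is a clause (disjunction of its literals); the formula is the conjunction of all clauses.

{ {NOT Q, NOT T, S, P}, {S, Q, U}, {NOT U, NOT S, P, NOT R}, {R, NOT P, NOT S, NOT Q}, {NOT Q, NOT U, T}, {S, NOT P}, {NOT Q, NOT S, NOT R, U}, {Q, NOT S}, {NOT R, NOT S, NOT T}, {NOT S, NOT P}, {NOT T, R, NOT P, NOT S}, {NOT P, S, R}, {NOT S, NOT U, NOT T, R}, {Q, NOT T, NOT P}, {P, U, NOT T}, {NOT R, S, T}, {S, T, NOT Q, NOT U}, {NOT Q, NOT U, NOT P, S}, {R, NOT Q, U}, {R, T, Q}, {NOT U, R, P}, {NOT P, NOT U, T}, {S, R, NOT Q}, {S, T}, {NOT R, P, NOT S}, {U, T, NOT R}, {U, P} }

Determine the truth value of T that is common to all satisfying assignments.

True

Suppose T = false.
The clause (S) is unit, so S = true.
The clause (Q) is unit, so Q = true.
The clause (NOT U) is unit, so U = false.
The clause (NOT R) is unit, so R = false.
Now (R) is unsatisfied and unit — conflict.
So every satisfying assignment has T = True.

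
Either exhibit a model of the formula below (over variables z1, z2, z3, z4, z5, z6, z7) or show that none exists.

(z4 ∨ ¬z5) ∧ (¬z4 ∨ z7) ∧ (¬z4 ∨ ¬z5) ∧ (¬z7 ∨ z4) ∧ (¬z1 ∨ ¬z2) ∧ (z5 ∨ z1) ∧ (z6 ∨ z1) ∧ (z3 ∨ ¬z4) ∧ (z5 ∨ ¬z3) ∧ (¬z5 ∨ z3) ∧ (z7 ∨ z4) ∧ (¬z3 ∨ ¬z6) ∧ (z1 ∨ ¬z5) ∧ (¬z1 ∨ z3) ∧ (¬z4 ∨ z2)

Try z4 = True.
(z7) alone gives z7 = True.
(¬z5) alone gives z5 = False.
(z1) alone gives z1 = True.
(¬z2) alone gives z2 = False.
Now (z2) is unsatisfied and unit — conflict.
Undo z4 and try z4 = False.
(¬z5) alone gives z5 = False.
(¬z7) alone gives z7 = False.
Now (z7) is unsatisfied and unit — conflict.
Either choice for z4 ends in contradiction.

UNSATISFIABLE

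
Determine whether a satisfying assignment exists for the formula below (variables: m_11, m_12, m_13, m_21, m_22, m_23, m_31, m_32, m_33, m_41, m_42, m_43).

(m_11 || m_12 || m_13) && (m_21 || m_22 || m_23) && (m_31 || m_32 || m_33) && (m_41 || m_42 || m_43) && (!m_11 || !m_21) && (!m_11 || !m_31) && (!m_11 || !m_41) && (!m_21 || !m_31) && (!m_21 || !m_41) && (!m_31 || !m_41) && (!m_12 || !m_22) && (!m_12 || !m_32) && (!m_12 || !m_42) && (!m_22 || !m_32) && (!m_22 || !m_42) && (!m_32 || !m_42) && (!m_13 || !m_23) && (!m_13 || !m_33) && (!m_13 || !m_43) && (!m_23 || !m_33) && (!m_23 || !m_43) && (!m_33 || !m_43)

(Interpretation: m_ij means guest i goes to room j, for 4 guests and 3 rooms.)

Unsatisfiable

Try m_11 = false.
Try m_12 = true.
The clause (!m_22) is unit, so m_22 = false.
The clause (!m_32) is unit, so m_32 = false.
The clause (!m_42) is unit, so m_42 = false.
Try m_21 = true.
The clause (!m_31) is unit, so m_31 = false.
The clause (m_33) is unit, so m_33 = true.
The clause (!m_41) is unit, so m_41 = false.
The clause (m_43) is unit, so m_43 = true.
But (!m_43) is also a unit clause — contradiction.
Undo m_21 and try m_21 = false.
The clause (m_23) is unit, so m_23 = true.
The clause (!m_13) is unit, so m_13 = false.
The clause (!m_33) is unit, so m_33 = false.
The clause (m_31) is unit, so m_31 = true.
The clause (!m_41) is unit, so m_41 = false.
The clause (m_43) is unit, so m_43 = true.
But (!m_43) is also a unit clause — contradiction.
Either choice for m_21 ends in contradiction.
Undo m_12 and try m_12 = false.
The clause (m_13) is unit, so m_13 = true.
The clause (!m_23) is unit, so m_23 = false.
The clause (!m_33) is unit, so m_33 = false.
The clause (!m_43) is unit, so m_43 = false.
Try m_21 = true.
The clause (!m_31) is unit, so m_31 = false.
The clause (m_32) is unit, so m_32 = true.
The clause (!m_41) is unit, so m_41 = false.
The clause (m_42) is unit, so m_42 = true.
But (!m_42) is also a unit clause — contradiction.
Undo m_21 and try m_21 = false.
The clause (m_22) is unit, so m_22 = true.
The clause (!m_32) is unit, so m_32 = false.
The clause (m_31) is unit, so m_31 = true.
The clause (!m_41) is unit, so m_41 = false.
The clause (m_42) is unit, so m_42 = true.
But (!m_42) is also a unit clause — contradiction.
Either choice for m_21 ends in contradiction.
Either choice for m_12 ends in contradiction.
Undo m_11 and try m_11 = true.
The clause (!m_21) is unit, so m_21 = false.
The clause (!m_31) is unit, so m_31 = false.
The clause (!m_41) is unit, so m_41 = false.
Try m_22 = true.
The clause (!m_12) is unit, so m_12 = false.
The clause (!m_32) is unit, so m_32 = false.
The clause (m_33) is unit, so m_33 = true.
The clause (!m_42) is unit, so m_42 = false.
The clause (m_43) is unit, so m_43 = true.
But (!m_43) is also a unit clause — contradiction.
Undo m_22 and try m_22 = false.
The clause (m_23) is unit, so m_23 = true.
The clause (!m_13) is unit, so m_13 = false.
The clause (!m_33) is unit, so m_33 = false.
The clause (m_32) is unit, so m_32 = true.
The clause (!m_12) is unit, so m_12 = false.
The clause (!m_42) is unit, so m_42 = false.
The clause (m_43) is unit, so m_43 = true.
But (!m_43) is also a unit clause — contradiction.
Either choice for m_22 ends in contradiction.
Either choice for m_11 ends in contradiction.
No assignment satisfies every clause.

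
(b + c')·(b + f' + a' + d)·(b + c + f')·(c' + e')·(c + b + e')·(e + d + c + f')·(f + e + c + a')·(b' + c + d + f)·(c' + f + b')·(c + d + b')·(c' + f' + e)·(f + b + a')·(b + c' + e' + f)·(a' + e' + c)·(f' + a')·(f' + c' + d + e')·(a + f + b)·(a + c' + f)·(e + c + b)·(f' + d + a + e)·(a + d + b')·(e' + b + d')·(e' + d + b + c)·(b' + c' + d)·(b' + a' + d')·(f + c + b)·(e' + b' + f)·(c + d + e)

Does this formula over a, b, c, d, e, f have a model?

Case b = 1:
Case c = 0:
From the singleton clause (d), d = 1.
From the singleton clause (a'), a = 0.
Case e = 0:
Every clause is now satisfied; f is unconstrained.
A satisfying assignment: a=0; b=1; c=0; d=1; e=0; f=0.

Satisfiable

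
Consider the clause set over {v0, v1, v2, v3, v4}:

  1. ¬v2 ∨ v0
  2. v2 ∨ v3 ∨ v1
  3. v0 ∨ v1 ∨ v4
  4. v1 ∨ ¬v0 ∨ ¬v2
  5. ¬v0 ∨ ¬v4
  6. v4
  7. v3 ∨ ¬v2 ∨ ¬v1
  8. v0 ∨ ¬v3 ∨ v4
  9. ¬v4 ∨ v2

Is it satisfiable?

No, unsatisfiable

From the singleton clause (v4), v4 = True.
From the singleton clause (¬v0), v0 = False.
From the singleton clause (¬v2), v2 = False.
Now (v2) is unsatisfied and unit — conflict.
No assignment satisfies every clause.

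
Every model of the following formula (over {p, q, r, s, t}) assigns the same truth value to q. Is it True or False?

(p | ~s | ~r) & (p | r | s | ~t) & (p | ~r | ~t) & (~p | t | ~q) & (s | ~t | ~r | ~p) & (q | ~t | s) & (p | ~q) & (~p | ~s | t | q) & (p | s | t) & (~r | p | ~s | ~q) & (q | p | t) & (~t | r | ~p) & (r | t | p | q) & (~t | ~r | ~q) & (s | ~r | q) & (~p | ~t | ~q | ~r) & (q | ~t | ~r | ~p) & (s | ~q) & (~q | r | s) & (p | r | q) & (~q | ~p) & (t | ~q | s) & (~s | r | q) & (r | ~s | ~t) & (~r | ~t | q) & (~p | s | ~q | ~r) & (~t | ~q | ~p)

Suppose q = 1.
The clause (p) is unit, so p = 1.
Now (~p) is unsatisfied and unit — conflict.
So every satisfying assignment has q = False.

False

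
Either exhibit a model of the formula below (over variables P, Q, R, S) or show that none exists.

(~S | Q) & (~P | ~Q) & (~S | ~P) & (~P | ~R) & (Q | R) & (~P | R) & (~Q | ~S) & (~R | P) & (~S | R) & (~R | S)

Try S = 0.
The clause (~R) is unit, so R = 0.
The clause (Q) is unit, so Q = 1.
The clause (~P) is unit, so P = 0.
All clauses are satisfied.

P: 0; Q: 1; R: 0; S: 0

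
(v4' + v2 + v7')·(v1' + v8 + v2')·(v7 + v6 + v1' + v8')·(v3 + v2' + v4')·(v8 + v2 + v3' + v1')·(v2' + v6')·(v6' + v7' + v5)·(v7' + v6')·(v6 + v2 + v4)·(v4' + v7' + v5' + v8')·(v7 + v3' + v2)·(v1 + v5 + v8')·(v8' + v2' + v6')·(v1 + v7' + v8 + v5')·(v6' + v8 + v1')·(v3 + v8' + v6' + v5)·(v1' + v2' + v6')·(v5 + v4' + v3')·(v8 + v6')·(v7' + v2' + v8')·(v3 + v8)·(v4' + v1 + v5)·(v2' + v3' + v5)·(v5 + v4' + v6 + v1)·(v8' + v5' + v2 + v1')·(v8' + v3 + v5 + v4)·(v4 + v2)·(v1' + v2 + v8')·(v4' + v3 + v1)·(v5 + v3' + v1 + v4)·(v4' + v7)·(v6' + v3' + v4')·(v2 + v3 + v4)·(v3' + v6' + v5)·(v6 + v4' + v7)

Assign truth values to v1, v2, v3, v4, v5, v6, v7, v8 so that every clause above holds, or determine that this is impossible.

Try v2 = 1.
From the singleton clause (v6'), v6 = 0.
Try v1 = 0.
Try v3 = 0.
From the singleton clause (v4'), v4 = 0.
From the singleton clause (v8), v8 = 1.
From the singleton clause (v5), v5 = 1.
From the singleton clause (v7'), v7 = 0.
Every clause now holds.

v1: 0; v2: 1; v3: 0; v4: 0; v5: 1; v6: 0; v7: 0; v8: 1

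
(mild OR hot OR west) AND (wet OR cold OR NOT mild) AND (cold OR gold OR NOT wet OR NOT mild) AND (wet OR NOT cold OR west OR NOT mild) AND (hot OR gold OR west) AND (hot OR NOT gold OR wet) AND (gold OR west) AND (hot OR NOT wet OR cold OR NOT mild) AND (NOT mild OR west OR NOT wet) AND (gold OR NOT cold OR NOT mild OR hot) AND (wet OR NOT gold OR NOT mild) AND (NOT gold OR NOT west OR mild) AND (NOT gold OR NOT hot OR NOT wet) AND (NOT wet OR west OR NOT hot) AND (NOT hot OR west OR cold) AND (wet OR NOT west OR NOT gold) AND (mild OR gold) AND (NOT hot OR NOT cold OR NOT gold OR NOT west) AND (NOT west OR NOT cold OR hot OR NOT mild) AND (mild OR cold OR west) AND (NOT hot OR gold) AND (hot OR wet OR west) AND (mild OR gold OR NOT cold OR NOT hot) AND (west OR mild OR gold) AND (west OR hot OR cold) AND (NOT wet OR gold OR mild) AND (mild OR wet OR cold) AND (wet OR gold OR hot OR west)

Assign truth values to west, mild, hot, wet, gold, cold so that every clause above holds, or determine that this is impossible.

west=false, mild=false, hot=true, wet=false, gold=true, cold=true

Branch on gold: set gold = true.
Branch on hot: set hot = true.
The clause (NOT wet) is unit, so wet = false.
The clause (NOT mild) is unit, so mild = false.
The clause (NOT west) is unit, so west = false.
The clause (cold) is unit, so cold = true.
Every clause now holds.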